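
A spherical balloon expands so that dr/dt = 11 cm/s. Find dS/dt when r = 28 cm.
2464π cm²/s

S = 4πr²
dS/dt = dS/dr · dr/dt = 8πr · 11
At r = 28: dS/dt = 2464π cm²/s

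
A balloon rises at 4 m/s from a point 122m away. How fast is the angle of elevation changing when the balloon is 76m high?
0.023621 rad/s

tan(θ) = y/122
sec²(θ) · dθ/dt = (1/122) · dy/dt
dθ/dt = cos²(θ)/122 · 4 = 122/(122² + 76²) · 4
dθ/dt = 0.023621 rad/s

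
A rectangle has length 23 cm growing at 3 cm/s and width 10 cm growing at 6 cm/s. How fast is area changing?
168 cm²/s

A = lw
dA/dt = w·dl/dt + l·dw/dt = 10·3 + 23·6 = 168 cm²/s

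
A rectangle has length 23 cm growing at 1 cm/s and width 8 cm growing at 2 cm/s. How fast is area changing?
54 cm²/s

A = lw
dA/dt = w·dl/dt + l·dw/dt = 8·1 + 23·2 = 54 cm²/s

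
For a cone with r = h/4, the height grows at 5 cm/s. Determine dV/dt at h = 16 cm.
80π cm³/s

V = (1/3)π(h/4)²h = πh³/48
dV/dt = πh²/16 · 5
At h = 16: dV/dt = 80π cm³/s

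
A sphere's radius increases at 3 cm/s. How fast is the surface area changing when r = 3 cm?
72π cm²/s

S = 4πr²
dS/dt = dS/dr · dr/dt = 8πr · 3
At r = 3: dS/dt = 72π cm²/s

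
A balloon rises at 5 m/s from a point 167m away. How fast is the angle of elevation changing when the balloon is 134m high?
0.018214 rad/s

tan(θ) = y/167
sec²(θ) · dθ/dt = (1/167) · dy/dt
dθ/dt = cos²(θ)/167 · 5 = 167/(167² + 134²) · 5
dθ/dt = 0.018214 rad/s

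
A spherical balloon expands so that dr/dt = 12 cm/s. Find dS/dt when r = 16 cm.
1536π cm²/s

S = 4πr²
dS/dt = dS/dr · dr/dt = 8πr · 12
At r = 16: dS/dt = 1536π cm²/s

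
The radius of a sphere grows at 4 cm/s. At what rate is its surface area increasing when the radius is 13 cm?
416π cm²/s

S = 4πr²
dS/dt = dS/dr · dr/dt = 8πr · 4
At r = 13: dS/dt = 416π cm²/s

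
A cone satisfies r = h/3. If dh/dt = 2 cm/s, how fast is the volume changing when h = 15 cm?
50π cm³/s

V = (1/3)π(h/3)²h = πh³/27
dV/dt = πh²/9 · 2
At h = 15: dV/dt = 50π cm³/s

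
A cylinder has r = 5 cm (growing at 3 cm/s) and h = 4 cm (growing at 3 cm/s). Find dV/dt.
195π cm³/s

V = πr²h
dV/dt = 2πrh·dr/dt + πr²·dh/dt
= 2π(5)(4)(3) + π(5)²(3)
= 195π cm³/s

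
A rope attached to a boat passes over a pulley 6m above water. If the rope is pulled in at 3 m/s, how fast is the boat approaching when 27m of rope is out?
27√77/77 ≈ 3.077 m/s

rope² = x² + 6²
x = √(27² - 6²) = 3√77
dx/dt = (rope/x) · d(rope)/dt = (27/(3√77)) · (-3) = -27√77/77 m/s
The boat approaches at 27√77/77 ≈ 3.077 m/s.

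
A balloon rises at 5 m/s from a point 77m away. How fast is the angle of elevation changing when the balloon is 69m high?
0.036015 rad/s

tan(θ) = y/77
sec²(θ) · dθ/dt = (1/77) · dy/dt
dθ/dt = cos²(θ)/77 · 5 = 77/(77² + 69²) · 5
dθ/dt = 0.036015 rad/s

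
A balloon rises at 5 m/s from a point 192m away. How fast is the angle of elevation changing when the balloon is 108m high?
0.019782 rad/s

tan(θ) = y/192
sec²(θ) · dθ/dt = (1/192) · dy/dt
dθ/dt = cos²(θ)/192 · 5 = 192/(192² + 108²) · 5
dθ/dt = 0.019782 rad/s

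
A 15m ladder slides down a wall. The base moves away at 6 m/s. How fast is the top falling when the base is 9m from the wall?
9/2 = 4.5 m/s

x² + y² = 15²
2x·dx/dt + 2y·dy/dt = 0
dy/dt = -x/y · dx/dt = -9/12 · 6 = -9/2 m/s
The top is descending at 9/2 = 4.5 m/s.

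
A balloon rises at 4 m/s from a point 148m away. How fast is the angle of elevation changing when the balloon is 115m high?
0.016852 rad/s

tan(θ) = y/148
sec²(θ) · dθ/dt = (1/148) · dy/dt
dθ/dt = cos²(θ)/148 · 4 = 148/(148² + 115²) · 4
dθ/dt = 0.016852 rad/s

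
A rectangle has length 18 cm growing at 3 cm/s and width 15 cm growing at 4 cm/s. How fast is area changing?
117 cm²/s

A = lw
dA/dt = w·dl/dt + l·dw/dt = 15·3 + 18·4 = 117 cm²/s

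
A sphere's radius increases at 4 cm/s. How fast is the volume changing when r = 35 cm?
19600π cm³/s

V = (4/3)πr³
dV/dt = dV/dr · dr/dt = 4πr² · 4
At r = 35: dV/dt = 19600π cm³/s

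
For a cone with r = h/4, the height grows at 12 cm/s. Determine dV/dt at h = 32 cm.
768π cm³/s

V = (1/3)π(h/4)²h = πh³/48
dV/dt = πh²/16 · 12
At h = 32: dV/dt = 768π cm³/s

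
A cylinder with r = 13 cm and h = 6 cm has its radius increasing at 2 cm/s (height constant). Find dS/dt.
128π cm²/s

S = 2πrh + 2πr² (lateral + bases)
dS/dt = (2πh + 4πr)·dr/dt = (2π·6 + 4π·13)·2
= 128π cm²/s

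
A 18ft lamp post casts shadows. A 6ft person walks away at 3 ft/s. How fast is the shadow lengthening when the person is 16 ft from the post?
3/2 ft/s

By similar triangles: 18/(x+s) = 6/s
Solving: s = 6x/12
ds/dt = 6/12 · dx/dt = 1/2 · 3 = 3/2 ft/s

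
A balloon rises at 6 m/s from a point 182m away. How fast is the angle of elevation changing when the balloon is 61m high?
0.029638 rad/s

tan(θ) = y/182
sec²(θ) · dθ/dt = (1/182) · dy/dt
dθ/dt = cos²(θ)/182 · 6 = 182/(182² + 61²) · 6
dθ/dt = 0.029638 rad/s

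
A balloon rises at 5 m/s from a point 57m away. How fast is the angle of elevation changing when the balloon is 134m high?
0.01344 rad/s

tan(θ) = y/57
sec²(θ) · dθ/dt = (1/57) · dy/dt
dθ/dt = cos²(θ)/57 · 5 = 57/(57² + 134²) · 5
dθ/dt = 0.01344 rad/s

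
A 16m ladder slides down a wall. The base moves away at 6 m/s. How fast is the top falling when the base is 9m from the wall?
54√7/35 ≈ 4.082 m/s

x² + y² = 16²
2x·dx/dt + 2y·dy/dt = 0
dy/dt = -x/y · dx/dt = -9/(5√7) · 6 = -54√7/35 m/s
The top is descending at 54√7/35 ≈ 4.082 m/s.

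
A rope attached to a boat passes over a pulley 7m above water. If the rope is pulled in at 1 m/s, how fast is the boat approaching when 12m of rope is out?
12√95/95 ≈ 1.231 m/s

rope² = x² + 7²
x = √(12² - 7²) = √95
dx/dt = (rope/x) · d(rope)/dt = (12/√95) · (-1) = -12√95/95 m/s
The boat approaches at 12√95/95 ≈ 1.231 m/s.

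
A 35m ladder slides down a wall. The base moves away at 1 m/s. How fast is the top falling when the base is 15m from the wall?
3√10/20 ≈ 0.4743 m/s

x² + y² = 35²
2x·dx/dt + 2y·dy/dt = 0
dy/dt = -x/y · dx/dt = -15/(10√10) · 1 = -3√10/20 m/s
The top is descending at 3√10/20 ≈ 0.4743 m/s.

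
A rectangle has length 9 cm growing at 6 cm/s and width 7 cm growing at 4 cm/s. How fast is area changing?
78 cm²/s

A = lw
dA/dt = w·dl/dt + l·dw/dt = 7·6 + 9·4 = 78 cm²/s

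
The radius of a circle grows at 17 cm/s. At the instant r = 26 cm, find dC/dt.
34π cm/s

C = 2πr
dC/dt = 2π · dr/dt = 2π · 17 = 34π cm/s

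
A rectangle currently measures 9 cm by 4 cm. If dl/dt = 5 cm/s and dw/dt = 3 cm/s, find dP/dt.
16 cm/s

P = 2(l + w)
dP/dt = 2(dl/dt + dw/dt) = 2(5 + 3) = 16 cm/s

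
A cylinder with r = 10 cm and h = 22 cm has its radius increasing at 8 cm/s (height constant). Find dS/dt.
672π cm²/s

S = 2πrh + 2πr² (lateral + bases)
dS/dt = (2πh + 4πr)·dr/dt = (2π·22 + 4π·10)·8
= 672π cm²/s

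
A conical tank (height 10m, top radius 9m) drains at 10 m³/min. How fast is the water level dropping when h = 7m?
1000/(3969π) ≈ 0.0802 m/min

r/h = 9/10, so r = (9/10)h
V = (1/3)πr²h = (1/3)π((9/10)h)²h = (27/100)πh³
dV/dh = (81/100)πh²
dh/dt = (dV/dt)/(dV/dh) = -10/((81/100)π·7²) = -1000/(3969π) m/min
The level is dropping at 1000/(3969π) ≈ 0.0802 m/min.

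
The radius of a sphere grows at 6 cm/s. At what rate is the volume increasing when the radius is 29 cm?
20184π cm³/s

V = (4/3)πr³
dV/dt = dV/dr · dr/dt = 4πr² · 6
At r = 29: dV/dt = 20184π cm³/s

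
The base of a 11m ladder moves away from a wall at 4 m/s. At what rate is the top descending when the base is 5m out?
5√6/6 ≈ 2.041 m/s

x² + y² = 11²
2x·dx/dt + 2y·dy/dt = 0
dy/dt = -x/y · dx/dt = -5/(4√6) · 4 = -5√6/6 m/s
The top is descending at 5√6/6 ≈ 2.041 m/s.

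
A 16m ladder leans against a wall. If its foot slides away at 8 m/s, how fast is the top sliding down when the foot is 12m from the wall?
24√7/7 ≈ 9.071 m/s

x² + y² = 16²
2x·dx/dt + 2y·dy/dt = 0
dy/dt = -x/y · dx/dt = -12/(4√7) · 8 = -24√7/7 m/s
The top is descending at 24√7/7 ≈ 9.071 m/s.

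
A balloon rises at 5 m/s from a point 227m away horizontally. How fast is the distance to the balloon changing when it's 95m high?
475√60554/60554 ≈ 1.93 m/s

z² = 227² + y²
z = √(227² + 95²) = √60554
dz/dt = y/z · dy/dt = 95/√60554 · 5 = 475√60554/60554 ≈ 1.93 m/s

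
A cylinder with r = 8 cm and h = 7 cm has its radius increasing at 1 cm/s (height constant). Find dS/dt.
46π cm²/s

S = 2πrh + 2πr² (lateral + bases)
dS/dt = (2πh + 4πr)·dr/dt = (2π·7 + 4π·8)·1
= 46π cm²/s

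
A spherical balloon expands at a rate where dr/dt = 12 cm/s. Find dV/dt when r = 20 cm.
19200π cm³/s

V = (4/3)πr³
dV/dt = dV/dr · dr/dt = 4πr² · 12
At r = 20: dV/dt = 19200π cm³/s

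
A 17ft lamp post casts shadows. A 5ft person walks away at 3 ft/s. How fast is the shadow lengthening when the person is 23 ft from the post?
5/4 ft/s

By similar triangles: 17/(x+s) = 5/s
Solving: s = 5x/12
ds/dt = 5/12 · dx/dt = 5/12 · 3 = 5/4 ft/s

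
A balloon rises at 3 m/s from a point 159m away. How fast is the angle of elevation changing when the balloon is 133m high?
0.011101 rad/s

tan(θ) = y/159
sec²(θ) · dθ/dt = (1/159) · dy/dt
dθ/dt = cos²(θ)/159 · 3 = 159/(159² + 133²) · 3
dθ/dt = 0.011101 rad/s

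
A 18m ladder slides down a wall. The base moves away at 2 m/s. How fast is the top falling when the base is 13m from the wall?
26√155/155 ≈ 2.088 m/s

x² + y² = 18²
2x·dx/dt + 2y·dy/dt = 0
dy/dt = -x/y · dx/dt = -13/√155 · 2 = -26√155/155 m/s
The top is descending at 26√155/155 ≈ 2.088 m/s.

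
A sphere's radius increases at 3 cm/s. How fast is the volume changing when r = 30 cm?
10800π cm³/s

V = (4/3)πr³
dV/dt = dV/dr · dr/dt = 4πr² · 3
At r = 30: dV/dt = 10800π cm³/s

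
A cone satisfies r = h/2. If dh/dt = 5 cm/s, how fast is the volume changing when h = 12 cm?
180π cm³/s

V = (1/3)π(h/2)²h = πh³/12
dV/dt = πh²/4 · 5
At h = 12: dV/dt = 180π cm³/s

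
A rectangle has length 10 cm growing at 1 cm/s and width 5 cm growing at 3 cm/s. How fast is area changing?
35 cm²/s

A = lw
dA/dt = w·dl/dt + l·dw/dt = 5·1 + 10·3 = 35 cm²/s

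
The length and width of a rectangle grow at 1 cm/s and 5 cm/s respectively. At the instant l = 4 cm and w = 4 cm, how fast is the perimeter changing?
12 cm/s

P = 2(l + w)
dP/dt = 2(dl/dt + dw/dt) = 2(1 + 5) = 12 cm/s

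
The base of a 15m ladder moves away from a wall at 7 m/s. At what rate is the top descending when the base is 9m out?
21/4 = 5.25 m/s

x² + y² = 15²
2x·dx/dt + 2y·dy/dt = 0
dy/dt = -x/y · dx/dt = -9/12 · 7 = -21/4 m/s
The top is descending at 21/4 = 5.25 m/s.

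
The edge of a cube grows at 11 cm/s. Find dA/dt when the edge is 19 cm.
2508 cm²/s

A = 6s²
dA/dt = 12s · ds/dt = 12·19·11 = 2508 cm²/s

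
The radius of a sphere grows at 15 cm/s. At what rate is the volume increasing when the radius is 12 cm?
8640π cm³/s

V = (4/3)πr³
dV/dt = dV/dr · dr/dt = 4πr² · 15
At r = 12: dV/dt = 8640π cm³/s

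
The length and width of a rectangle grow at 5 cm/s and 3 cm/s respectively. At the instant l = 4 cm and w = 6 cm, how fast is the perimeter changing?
16 cm/s

P = 2(l + w)
dP/dt = 2(dl/dt + dw/dt) = 2(5 + 3) = 16 cm/s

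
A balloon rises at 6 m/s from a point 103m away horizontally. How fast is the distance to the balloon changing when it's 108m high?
648√22273/22273 ≈ 4.342 m/s

z² = 103² + y²
z = √(103² + 108²) = √22273
dz/dt = y/z · dy/dt = 108/√22273 · 6 = 648√22273/22273 ≈ 4.342 m/s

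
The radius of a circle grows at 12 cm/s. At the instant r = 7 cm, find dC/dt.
24π cm/s

C = 2πr
dC/dt = 2π · dr/dt = 2π · 12 = 24π cm/s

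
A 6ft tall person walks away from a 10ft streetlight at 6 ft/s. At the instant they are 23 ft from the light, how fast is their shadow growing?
9 ft/s

By similar triangles: 10/(x+s) = 6/s
Solving: s = 6x/4
ds/dt = 6/4 · dx/dt = 3/2 · 6 = 9 ft/s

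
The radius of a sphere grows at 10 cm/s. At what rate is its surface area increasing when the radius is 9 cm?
720π cm²/s

S = 4πr²
dS/dt = dS/dr · dr/dt = 8πr · 10
At r = 9: dS/dt = 720π cm²/s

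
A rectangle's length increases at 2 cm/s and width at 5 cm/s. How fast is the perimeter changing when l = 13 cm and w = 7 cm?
14 cm/s

P = 2(l + w)
dP/dt = 2(dl/dt + dw/dt) = 2(2 + 5) = 14 cm/s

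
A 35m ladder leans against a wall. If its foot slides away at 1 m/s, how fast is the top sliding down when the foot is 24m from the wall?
24√649/649 ≈ 0.9421 m/s

x² + y² = 35²
2x·dx/dt + 2y·dy/dt = 0
dy/dt = -x/y · dx/dt = -24/√649 · 1 = -24√649/649 m/s
The top is descending at 24√649/649 ≈ 0.9421 m/s.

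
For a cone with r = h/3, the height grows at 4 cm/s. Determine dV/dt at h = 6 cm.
16π cm³/s

V = (1/3)π(h/3)²h = πh³/27
dV/dt = πh²/9 · 4
At h = 6: dV/dt = 16π cm³/s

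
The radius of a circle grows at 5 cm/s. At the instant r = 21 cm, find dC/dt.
10π cm/s

C = 2πr
dC/dt = 2π · dr/dt = 2π · 5 = 10π cm/s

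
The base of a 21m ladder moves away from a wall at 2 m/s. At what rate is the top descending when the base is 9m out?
3√10/10 ≈ 0.9487 m/s

x² + y² = 21²
2x·dx/dt + 2y·dy/dt = 0
dy/dt = -x/y · dx/dt = -9/(6√10) · 2 = -3√10/10 m/s
The top is descending at 3√10/10 ≈ 0.9487 m/s.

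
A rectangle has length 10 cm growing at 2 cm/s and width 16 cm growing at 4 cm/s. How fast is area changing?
72 cm²/s

A = lw
dA/dt = w·dl/dt + l·dw/dt = 16·2 + 10·4 = 72 cm²/s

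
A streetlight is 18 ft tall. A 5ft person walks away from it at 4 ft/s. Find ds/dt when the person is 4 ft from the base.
20/13 ft/s

By similar triangles: 18/(x+s) = 5/s
Solving: s = 5x/13
ds/dt = 5/13 · dx/dt = 5/13 · 4 = 20/13 ft/s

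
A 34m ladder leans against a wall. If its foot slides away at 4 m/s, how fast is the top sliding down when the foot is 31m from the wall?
124√195/195 ≈ 8.88 m/s

x² + y² = 34²
2x·dx/dt + 2y·dy/dt = 0
dy/dt = -x/y · dx/dt = -31/√195 · 4 = -124√195/195 m/s
The top is descending at 124√195/195 ≈ 8.88 m/s.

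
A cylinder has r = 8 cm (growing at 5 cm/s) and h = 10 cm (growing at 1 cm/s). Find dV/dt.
864π cm³/s

V = πr²h
dV/dt = 2πrh·dr/dt + πr²·dh/dt
= 2π(8)(10)(5) + π(8)²(1)
= 864π cm³/s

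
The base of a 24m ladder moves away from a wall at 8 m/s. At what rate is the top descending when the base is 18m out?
24√7/7 ≈ 9.071 m/s

x² + y² = 24²
2x·dx/dt + 2y·dy/dt = 0
dy/dt = -x/y · dx/dt = -18/(6√7) · 8 = -24√7/7 m/s
The top is descending at 24√7/7 ≈ 9.071 m/s.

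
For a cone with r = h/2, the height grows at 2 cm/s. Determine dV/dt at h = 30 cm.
450π cm³/s

V = (1/3)π(h/2)²h = πh³/12
dV/dt = πh²/4 · 2
At h = 30: dV/dt = 450π cm³/s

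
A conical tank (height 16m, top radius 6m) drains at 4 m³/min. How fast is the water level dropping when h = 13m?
256/(1521π) ≈ 0.05357 m/min

r/h = 6/16, so r = (3/8)h
V = (1/3)πr²h = (1/3)π((3/8)h)²h = (3/64)πh³
dV/dh = (9/64)πh²
dh/dt = (dV/dt)/(dV/dh) = -4/((9/64)π·13²) = -256/(1521π) m/min
The level is dropping at 256/(1521π) ≈ 0.05357 m/min.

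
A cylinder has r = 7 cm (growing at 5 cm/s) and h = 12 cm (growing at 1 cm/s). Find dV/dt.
889π cm³/s

V = πr²h
dV/dt = 2πrh·dr/dt + πr²·dh/dt
= 2π(7)(12)(5) + π(7)²(1)
= 889π cm³/s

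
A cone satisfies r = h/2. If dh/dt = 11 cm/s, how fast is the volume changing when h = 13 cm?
1859π/4 cm³/s

V = (1/3)π(h/2)²h = πh³/12
dV/dt = πh²/4 · 11
At h = 13: dV/dt = 1859π/4 cm³/s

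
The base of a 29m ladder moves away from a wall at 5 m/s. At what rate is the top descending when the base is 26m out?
26√165/33 ≈ 10.12 m/s

x² + y² = 29²
2x·dx/dt + 2y·dy/dt = 0
dy/dt = -x/y · dx/dt = -26/√165 · 5 = -26√165/33 m/s
The top is descending at 26√165/33 ≈ 10.12 m/s.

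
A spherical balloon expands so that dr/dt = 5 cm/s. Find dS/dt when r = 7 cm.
280π cm²/s

S = 4πr²
dS/dt = dS/dr · dr/dt = 8πr · 5
At r = 7: dS/dt = 280π cm²/s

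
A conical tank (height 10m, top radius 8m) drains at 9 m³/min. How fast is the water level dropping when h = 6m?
25/(64π) ≈ 0.1243 m/min

r/h = 8/10, so r = (4/5)h
V = (1/3)πr²h = (1/3)π((4/5)h)²h = (16/75)πh³
dV/dh = (16/25)πh²
dh/dt = (dV/dt)/(dV/dh) = -9/((16/25)π·6²) = -25/(64π) m/min
The level is dropping at 25/(64π) ≈ 0.1243 m/min.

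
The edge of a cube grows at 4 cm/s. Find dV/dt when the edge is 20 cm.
4800 cm³/s

V = s³
dV/dt = 3s² · ds/dt = 3·20²·4 = 4800 cm³/s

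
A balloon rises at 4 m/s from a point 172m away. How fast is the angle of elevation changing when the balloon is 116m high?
0.015985 rad/s

tan(θ) = y/172
sec²(θ) · dθ/dt = (1/172) · dy/dt
dθ/dt = cos²(θ)/172 · 4 = 172/(172² + 116²) · 4
dθ/dt = 0.015985 rad/s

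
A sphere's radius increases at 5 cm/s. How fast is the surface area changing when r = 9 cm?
360π cm²/s

S = 4πr²
dS/dt = dS/dr · dr/dt = 8πr · 5
At r = 9: dS/dt = 360π cm²/s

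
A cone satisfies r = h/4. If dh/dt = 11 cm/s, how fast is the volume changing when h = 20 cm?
275π cm³/s

V = (1/3)π(h/4)²h = πh³/48
dV/dt = πh²/16 · 11
At h = 20: dV/dt = 275π cm³/s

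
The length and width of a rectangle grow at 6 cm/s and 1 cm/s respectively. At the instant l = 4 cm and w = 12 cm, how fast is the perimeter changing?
14 cm/s

P = 2(l + w)
dP/dt = 2(dl/dt + dw/dt) = 2(6 + 1) = 14 cm/s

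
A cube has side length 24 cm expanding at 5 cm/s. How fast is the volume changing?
8640 cm³/s

V = s³
dV/dt = 3s² · ds/dt = 3·24²·5 = 8640 cm³/s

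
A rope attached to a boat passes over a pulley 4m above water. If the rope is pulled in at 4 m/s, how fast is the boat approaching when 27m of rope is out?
108√713/713 ≈ 4.045 m/s

rope² = x² + 4²
x = √(27² - 4²) = √713
dx/dt = (rope/x) · d(rope)/dt = (27/√713) · (-4) = -108√713/713 m/s
The boat approaches at 108√713/713 ≈ 4.045 m/s.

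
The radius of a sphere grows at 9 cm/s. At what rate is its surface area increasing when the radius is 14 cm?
1008π cm²/s

S = 4πr²
dS/dt = dS/dr · dr/dt = 8πr · 9
At r = 14: dS/dt = 1008π cm²/s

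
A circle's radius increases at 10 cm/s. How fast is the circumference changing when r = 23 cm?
20π cm/s

C = 2πr
dC/dt = 2π · dr/dt = 2π · 10 = 20π cm/s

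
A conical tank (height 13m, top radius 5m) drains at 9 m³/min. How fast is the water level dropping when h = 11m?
1521/(3025π) ≈ 0.16 m/min

r/h = 5/13, so r = (5/13)h
V = (1/3)πr²h = (1/3)π((5/13)h)²h = (25/507)πh³
dV/dh = (25/169)πh²
dh/dt = (dV/dt)/(dV/dh) = -9/((25/169)π·11²) = -1521/(3025π) m/min
The level is dropping at 1521/(3025π) ≈ 0.16 m/min.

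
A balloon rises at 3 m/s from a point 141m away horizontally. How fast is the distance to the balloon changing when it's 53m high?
159√22690/22690 ≈ 1.056 m/s

z² = 141² + y²
z = √(141² + 53²) = √22690
dz/dt = y/z · dy/dt = 53/√22690 · 3 = 159√22690/22690 ≈ 1.056 m/s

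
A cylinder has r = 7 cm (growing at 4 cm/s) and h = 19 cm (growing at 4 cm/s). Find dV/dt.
1260π cm³/s

V = πr²h
dV/dt = 2πrh·dr/dt + πr²·dh/dt
= 2π(7)(19)(4) + π(7)²(4)
= 1260π cm³/s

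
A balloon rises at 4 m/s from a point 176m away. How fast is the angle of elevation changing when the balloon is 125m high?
0.015107 rad/s

tan(θ) = y/176
sec²(θ) · dθ/dt = (1/176) · dy/dt
dθ/dt = cos²(θ)/176 · 4 = 176/(176² + 125²) · 4
dθ/dt = 0.015107 rad/s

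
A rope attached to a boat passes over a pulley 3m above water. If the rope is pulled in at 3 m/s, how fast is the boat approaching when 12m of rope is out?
4√15/5 ≈ 3.098 m/s

rope² = x² + 3²
x = √(12² - 3²) = 3√15
dx/dt = (rope/x) · d(rope)/dt = (12/(3√15)) · (-3) = -4√15/5 m/s
The boat approaches at 4√15/5 ≈ 3.098 m/s.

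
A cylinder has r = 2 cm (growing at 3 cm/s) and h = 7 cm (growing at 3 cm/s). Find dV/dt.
96π cm³/s

V = πr²h
dV/dt = 2πrh·dr/dt + πr²·dh/dt
= 2π(2)(7)(3) + π(2)²(3)
= 96π cm³/s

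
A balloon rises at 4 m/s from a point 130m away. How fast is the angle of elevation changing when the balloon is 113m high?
0.017527 rad/s

tan(θ) = y/130
sec²(θ) · dθ/dt = (1/130) · dy/dt
dθ/dt = cos²(θ)/130 · 4 = 130/(130² + 113²) · 4
dθ/dt = 0.017527 rad/s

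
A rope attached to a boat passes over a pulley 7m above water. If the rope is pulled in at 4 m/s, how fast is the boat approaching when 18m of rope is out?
72√11/55 ≈ 4.342 m/s

rope² = x² + 7²
x = √(18² - 7²) = 5√11
dx/dt = (rope/x) · d(rope)/dt = (18/(5√11)) · (-4) = -72√11/55 m/s
The boat approaches at 72√11/55 ≈ 4.342 m/s.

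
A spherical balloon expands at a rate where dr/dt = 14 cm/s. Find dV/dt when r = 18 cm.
18144π cm³/s

V = (4/3)πr³
dV/dt = dV/dr · dr/dt = 4πr² · 14
At r = 18: dV/dt = 18144π cm³/s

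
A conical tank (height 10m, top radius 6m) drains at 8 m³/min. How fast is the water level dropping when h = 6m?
50/(81π) ≈ 0.1965 m/min

r/h = 6/10, so r = (3/5)h
V = (1/3)πr²h = (1/3)π((3/5)h)²h = (3/25)πh³
dV/dh = (9/25)πh²
dh/dt = (dV/dt)/(dV/dh) = -8/((9/25)π·6²) = -50/(81π) m/min
The level is dropping at 50/(81π) ≈ 0.1965 m/min.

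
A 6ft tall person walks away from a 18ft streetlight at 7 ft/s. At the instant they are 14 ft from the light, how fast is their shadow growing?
7/2 ft/s

By similar triangles: 18/(x+s) = 6/s
Solving: s = 6x/12
ds/dt = 6/12 · dx/dt = 1/2 · 7 = 7/2 ft/s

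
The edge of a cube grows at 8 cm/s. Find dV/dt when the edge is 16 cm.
6144 cm³/s

V = s³
dV/dt = 3s² · ds/dt = 3·16²·8 = 6144 cm³/s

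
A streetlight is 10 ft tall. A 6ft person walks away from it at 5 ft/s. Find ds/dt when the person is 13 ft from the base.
15/2 ft/s

By similar triangles: 10/(x+s) = 6/s
Solving: s = 6x/4
ds/dt = 6/4 · dx/dt = 3/2 · 5 = 15/2 ft/s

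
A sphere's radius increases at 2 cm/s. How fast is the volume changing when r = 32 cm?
8192π cm³/s

V = (4/3)πr³
dV/dt = dV/dr · dr/dt = 4πr² · 2
At r = 32: dV/dt = 8192π cm³/s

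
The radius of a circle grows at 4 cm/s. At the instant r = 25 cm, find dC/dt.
8π cm/s

C = 2πr
dC/dt = 2π · dr/dt = 2π · 4 = 8π cm/s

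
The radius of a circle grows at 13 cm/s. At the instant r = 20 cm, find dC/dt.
26π cm/s

C = 2πr
dC/dt = 2π · dr/dt = 2π · 13 = 26π cm/s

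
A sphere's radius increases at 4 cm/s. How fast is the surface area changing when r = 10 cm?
320π cm²/s

S = 4πr²
dS/dt = dS/dr · dr/dt = 8πr · 4
At r = 10: dS/dt = 320π cm²/s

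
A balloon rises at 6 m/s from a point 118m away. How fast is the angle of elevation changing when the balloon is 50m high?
0.043108 rad/s

tan(θ) = y/118
sec²(θ) · dθ/dt = (1/118) · dy/dt
dθ/dt = cos²(θ)/118 · 6 = 118/(118² + 50²) · 6
dθ/dt = 0.043108 rad/s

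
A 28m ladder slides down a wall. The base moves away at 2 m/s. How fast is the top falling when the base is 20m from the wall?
5√6/6 ≈ 2.041 m/s

x² + y² = 28²
2x·dx/dt + 2y·dy/dt = 0
dy/dt = -x/y · dx/dt = -20/(8√6) · 2 = -5√6/6 m/s
The top is descending at 5√6/6 ≈ 2.041 m/s.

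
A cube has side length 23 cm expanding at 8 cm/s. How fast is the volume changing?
12696 cm³/s

V = s³
dV/dt = 3s² · ds/dt = 3·23²·8 = 12696 cm³/s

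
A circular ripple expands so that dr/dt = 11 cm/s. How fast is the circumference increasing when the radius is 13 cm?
22π cm/s

C = 2πr
dC/dt = 2π · dr/dt = 2π · 11 = 22π cm/s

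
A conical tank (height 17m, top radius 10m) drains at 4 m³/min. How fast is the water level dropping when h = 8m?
289/(1600π) ≈ 0.05749 m/min

r/h = 10/17, so r = (10/17)h
V = (1/3)πr²h = (1/3)π((10/17)h)²h = (100/867)πh³
dV/dh = (100/289)πh²
dh/dt = (dV/dt)/(dV/dh) = -4/((100/289)π·8²) = -289/(1600π) m/min
The level is dropping at 289/(1600π) ≈ 0.05749 m/min.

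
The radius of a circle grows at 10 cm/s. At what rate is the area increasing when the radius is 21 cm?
420π cm²/s

A = πr²
dA/dt = 2πr · dr/dt = 2π(21)(10) = 420π cm²/s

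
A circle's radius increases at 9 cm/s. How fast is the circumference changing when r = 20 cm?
18π cm/s

C = 2πr
dC/dt = 2π · dr/dt = 2π · 9 = 18π cm/s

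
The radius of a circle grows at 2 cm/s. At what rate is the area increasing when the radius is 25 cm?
100π cm²/s

A = πr²
dA/dt = 2πr · dr/dt = 2π(25)(2) = 100π cm²/s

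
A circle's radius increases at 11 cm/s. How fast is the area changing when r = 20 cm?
440π cm²/s

A = πr²
dA/dt = 2πr · dr/dt = 2π(20)(11) = 440π cm²/s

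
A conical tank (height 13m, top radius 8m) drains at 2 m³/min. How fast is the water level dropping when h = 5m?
169/(800π) ≈ 0.06724 m/min

r/h = 8/13, so r = (8/13)h
V = (1/3)πr²h = (1/3)π((8/13)h)²h = (64/507)πh³
dV/dh = (64/169)πh²
dh/dt = (dV/dt)/(dV/dh) = -2/((64/169)π·5²) = -169/(800π) m/min
The level is dropping at 169/(800π) ≈ 0.06724 m/min.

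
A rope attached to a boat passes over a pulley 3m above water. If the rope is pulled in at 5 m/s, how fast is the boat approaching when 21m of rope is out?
35√3/12 ≈ 5.052 m/s

rope² = x² + 3²
x = √(21² - 3²) = 12√3
dx/dt = (rope/x) · d(rope)/dt = (21/(12√3)) · (-5) = -35√3/12 m/s
The boat approaches at 35√3/12 ≈ 5.052 m/s.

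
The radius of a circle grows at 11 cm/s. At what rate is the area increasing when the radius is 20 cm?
440π cm²/s

A = πr²
dA/dt = 2πr · dr/dt = 2π(20)(11) = 440π cm²/s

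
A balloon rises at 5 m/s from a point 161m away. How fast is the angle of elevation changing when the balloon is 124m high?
0.019493 rad/s

tan(θ) = y/161
sec²(θ) · dθ/dt = (1/161) · dy/dt
dθ/dt = cos²(θ)/161 · 5 = 161/(161² + 124²) · 5
dθ/dt = 0.019493 rad/s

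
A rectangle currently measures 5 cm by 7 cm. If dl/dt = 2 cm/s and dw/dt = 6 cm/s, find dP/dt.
16 cm/s

P = 2(l + w)
dP/dt = 2(dl/dt + dw/dt) = 2(2 + 6) = 16 cm/s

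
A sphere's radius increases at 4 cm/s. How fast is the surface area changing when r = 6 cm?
192π cm²/s

S = 4πr²
dS/dt = dS/dr · dr/dt = 8πr · 4
At r = 6: dS/dt = 192π cm²/s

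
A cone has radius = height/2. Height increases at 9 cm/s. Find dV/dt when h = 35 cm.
11025π/4 cm³/s

V = (1/3)π(h/2)²h = πh³/12
dV/dt = πh²/4 · 9
At h = 35: dV/dt = 11025π/4 cm³/s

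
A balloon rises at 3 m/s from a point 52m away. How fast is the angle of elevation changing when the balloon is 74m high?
0.019071 rad/s

tan(θ) = y/52
sec²(θ) · dθ/dt = (1/52) · dy/dt
dθ/dt = cos²(θ)/52 · 3 = 52/(52² + 74²) · 3
dθ/dt = 0.019071 rad/s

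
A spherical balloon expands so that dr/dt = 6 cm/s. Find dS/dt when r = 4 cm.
192π cm²/s

S = 4πr²
dS/dt = dS/dr · dr/dt = 8πr · 6
At r = 4: dS/dt = 192π cm²/s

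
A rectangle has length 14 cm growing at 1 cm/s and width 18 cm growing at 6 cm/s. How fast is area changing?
102 cm²/s

A = lw
dA/dt = w·dl/dt + l·dw/dt = 18·1 + 14·6 = 102 cm²/s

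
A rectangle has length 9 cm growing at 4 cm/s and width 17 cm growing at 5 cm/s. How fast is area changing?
113 cm²/s

A = lw
dA/dt = w·dl/dt + l·dw/dt = 17·4 + 9·5 = 113 cm²/s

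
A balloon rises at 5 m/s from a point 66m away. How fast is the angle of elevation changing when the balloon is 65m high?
0.038457 rad/s

tan(θ) = y/66
sec²(θ) · dθ/dt = (1/66) · dy/dt
dθ/dt = cos²(θ)/66 · 5 = 66/(66² + 65²) · 5
dθ/dt = 0.038457 rad/s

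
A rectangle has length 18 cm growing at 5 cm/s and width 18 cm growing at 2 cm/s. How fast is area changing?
126 cm²/s

A = lw
dA/dt = w·dl/dt + l·dw/dt = 18·5 + 18·2 = 126 cm²/s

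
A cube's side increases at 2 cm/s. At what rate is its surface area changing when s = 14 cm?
336 cm²/s

A = 6s²
dA/dt = 12s · ds/dt = 12·14·2 = 336 cm²/s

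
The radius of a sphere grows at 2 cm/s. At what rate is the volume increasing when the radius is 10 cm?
800π cm³/s

V = (4/3)πr³
dV/dt = dV/dr · dr/dt = 4πr² · 2
At r = 10: dV/dt = 800π cm³/s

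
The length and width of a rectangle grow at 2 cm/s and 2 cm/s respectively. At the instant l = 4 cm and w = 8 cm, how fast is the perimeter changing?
8 cm/s

P = 2(l + w)
dP/dt = 2(dl/dt + dw/dt) = 2(2 + 2) = 8 cm/s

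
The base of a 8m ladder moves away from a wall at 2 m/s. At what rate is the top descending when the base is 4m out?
2√3/3 ≈ 1.155 m/s

x² + y² = 8²
2x·dx/dt + 2y·dy/dt = 0
dy/dt = -x/y · dx/dt = -4/(4√3) · 2 = -2√3/3 m/s
The top is descending at 2√3/3 ≈ 1.155 m/s.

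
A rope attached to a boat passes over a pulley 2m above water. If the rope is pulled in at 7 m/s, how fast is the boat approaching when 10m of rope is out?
35√6/12 ≈ 7.144 m/s

rope² = x² + 2²
x = √(10² - 2²) = 4√6
dx/dt = (rope/x) · d(rope)/dt = (10/(4√6)) · (-7) = -35√6/12 m/s
The boat approaches at 35√6/12 ≈ 7.144 m/s.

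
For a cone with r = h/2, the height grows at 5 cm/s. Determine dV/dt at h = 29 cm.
4205π/4 cm³/s

V = (1/3)π(h/2)²h = πh³/12
dV/dt = πh²/4 · 5
At h = 29: dV/dt = 4205π/4 cm³/s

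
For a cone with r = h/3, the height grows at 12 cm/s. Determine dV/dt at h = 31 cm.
3844π/3 cm³/s

V = (1/3)π(h/3)²h = πh³/27
dV/dt = πh²/9 · 12
At h = 31: dV/dt = 3844π/3 cm³/s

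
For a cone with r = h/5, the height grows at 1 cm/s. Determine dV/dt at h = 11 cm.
121π/25 cm³/s

V = (1/3)π(h/5)²h = πh³/75
dV/dt = πh²/25 · 1
At h = 11: dV/dt = 121π/25 cm³/s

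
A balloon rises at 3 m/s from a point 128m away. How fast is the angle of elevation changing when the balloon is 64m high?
0.01875 rad/s

tan(θ) = y/128
sec²(θ) · dθ/dt = (1/128) · dy/dt
dθ/dt = cos²(θ)/128 · 3 = 128/(128² + 64²) · 3
dθ/dt = 0.01875 rad/s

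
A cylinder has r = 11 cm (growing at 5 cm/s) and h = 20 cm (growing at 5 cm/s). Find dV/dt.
2805π cm³/s

V = πr²h
dV/dt = 2πrh·dr/dt + πr²·dh/dt
= 2π(11)(20)(5) + π(11)²(5)
= 2805π cm³/s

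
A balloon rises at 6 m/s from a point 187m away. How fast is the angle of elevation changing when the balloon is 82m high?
0.026911 rad/s

tan(θ) = y/187
sec²(θ) · dθ/dt = (1/187) · dy/dt
dθ/dt = cos²(θ)/187 · 6 = 187/(187² + 82²) · 6
dθ/dt = 0.026911 rad/s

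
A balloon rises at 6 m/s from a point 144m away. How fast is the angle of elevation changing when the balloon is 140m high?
0.02142 rad/s

tan(θ) = y/144
sec²(θ) · dθ/dt = (1/144) · dy/dt
dθ/dt = cos²(θ)/144 · 6 = 144/(144² + 140²) · 6
dθ/dt = 0.02142 rad/s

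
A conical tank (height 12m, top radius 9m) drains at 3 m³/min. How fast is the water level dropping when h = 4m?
1/(3π) ≈ 0.1061 m/min

r/h = 9/12, so r = (3/4)h
V = (1/3)πr²h = (1/3)π((3/4)h)²h = (3/16)πh³
dV/dh = (9/16)πh²
dh/dt = (dV/dt)/(dV/dh) = -3/((9/16)π·4²) = -1/(3π) m/min
The level is dropping at 1/(3π) ≈ 0.1061 m/min.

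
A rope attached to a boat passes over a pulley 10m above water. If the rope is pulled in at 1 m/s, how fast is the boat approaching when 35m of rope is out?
7√5/15 ≈ 1.043 m/s

rope² = x² + 10²
x = √(35² - 10²) = 15√5
dx/dt = (rope/x) · d(rope)/dt = (35/(15√5)) · (-1) = -7√5/15 m/s
The boat approaches at 7√5/15 ≈ 1.043 m/s.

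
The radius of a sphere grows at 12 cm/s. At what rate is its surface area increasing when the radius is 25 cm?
2400π cm²/s

S = 4πr²
dS/dt = dS/dr · dr/dt = 8πr · 12
At r = 25: dS/dt = 2400π cm²/s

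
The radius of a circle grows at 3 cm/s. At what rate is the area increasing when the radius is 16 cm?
96π cm²/s

A = πr²
dA/dt = 2πr · dr/dt = 2π(16)(3) = 96π cm²/s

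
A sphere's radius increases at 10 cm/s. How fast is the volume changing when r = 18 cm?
12960π cm³/s

V = (4/3)πr³
dV/dt = dV/dr · dr/dt = 4πr² · 10
At r = 18: dV/dt = 12960π cm³/s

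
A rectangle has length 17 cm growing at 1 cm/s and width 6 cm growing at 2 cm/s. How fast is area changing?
40 cm²/s

A = lw
dA/dt = w·dl/dt + l·dw/dt = 6·1 + 17·2 = 40 cm²/s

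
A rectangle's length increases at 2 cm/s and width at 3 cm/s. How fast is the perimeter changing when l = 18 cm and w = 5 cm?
10 cm/s

P = 2(l + w)
dP/dt = 2(dl/dt + dw/dt) = 2(2 + 3) = 10 cm/s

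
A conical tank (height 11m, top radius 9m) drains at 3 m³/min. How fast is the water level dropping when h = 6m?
121/(972π) ≈ 0.03962 m/min

r/h = 9/11, so r = (9/11)h
V = (1/3)πr²h = (1/3)π((9/11)h)²h = (27/121)πh³
dV/dh = (81/121)πh²
dh/dt = (dV/dt)/(dV/dh) = -3/((81/121)π·6²) = -121/(972π) m/min
The level is dropping at 121/(972π) ≈ 0.03962 m/min.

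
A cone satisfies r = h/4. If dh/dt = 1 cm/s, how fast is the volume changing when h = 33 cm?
1089π/16 cm³/s

V = (1/3)π(h/4)²h = πh³/48
dV/dt = πh²/16 · 1
At h = 33: dV/dt = 1089π/16 cm³/s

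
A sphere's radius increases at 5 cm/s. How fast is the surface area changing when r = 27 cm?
1080π cm²/s

S = 4πr²
dS/dt = dS/dr · dr/dt = 8πr · 5
At r = 27: dS/dt = 1080π cm²/s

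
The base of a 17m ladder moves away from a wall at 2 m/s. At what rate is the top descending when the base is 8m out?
16/15 ≈ 1.067 m/s

x² + y² = 17²
2x·dx/dt + 2y·dy/dt = 0
dy/dt = -x/y · dx/dt = -8/15 · 2 = -16/15 m/s
The top is descending at 16/15 ≈ 1.067 m/s.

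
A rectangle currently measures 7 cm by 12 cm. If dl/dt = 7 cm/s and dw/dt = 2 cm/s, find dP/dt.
18 cm/s

P = 2(l + w)
dP/dt = 2(dl/dt + dw/dt) = 2(7 + 2) = 18 cm/s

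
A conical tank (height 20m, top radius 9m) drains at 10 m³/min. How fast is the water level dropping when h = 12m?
250/(729π) ≈ 0.1092 m/min

r/h = 9/20, so r = (9/20)h
V = (1/3)πr²h = (1/3)π((9/20)h)²h = (27/400)πh³
dV/dh = (81/400)πh²
dh/dt = (dV/dt)/(dV/dh) = -10/((81/400)π·12²) = -250/(729π) m/min
The level is dropping at 250/(729π) ≈ 0.1092 m/min.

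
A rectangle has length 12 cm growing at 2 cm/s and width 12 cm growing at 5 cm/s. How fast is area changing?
84 cm²/s

A = lw
dA/dt = w·dl/dt + l·dw/dt = 12·2 + 12·5 = 84 cm²/s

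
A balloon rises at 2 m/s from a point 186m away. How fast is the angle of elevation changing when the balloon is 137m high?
0.006971 rad/s

tan(θ) = y/186
sec²(θ) · dθ/dt = (1/186) · dy/dt
dθ/dt = cos²(θ)/186 · 2 = 186/(186² + 137²) · 2
dθ/dt = 0.006971 rad/s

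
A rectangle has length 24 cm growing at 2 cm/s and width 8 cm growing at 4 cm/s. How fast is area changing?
112 cm²/s

A = lw
dA/dt = w·dl/dt + l·dw/dt = 8·2 + 24·4 = 112 cm²/s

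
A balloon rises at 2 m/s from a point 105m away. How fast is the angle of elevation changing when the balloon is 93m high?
0.010674 rad/s

tan(θ) = y/105
sec²(θ) · dθ/dt = (1/105) · dy/dt
dθ/dt = cos²(θ)/105 · 2 = 105/(105² + 93²) · 2
dθ/dt = 0.010674 rad/s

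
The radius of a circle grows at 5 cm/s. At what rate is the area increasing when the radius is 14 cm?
140π cm²/s

A = πr²
dA/dt = 2πr · dr/dt = 2π(14)(5) = 140π cm²/s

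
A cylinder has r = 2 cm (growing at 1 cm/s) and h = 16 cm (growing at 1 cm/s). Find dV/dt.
68π cm³/s

V = πr²h
dV/dt = 2πrh·dr/dt + πr²·dh/dt
= 2π(2)(16)(1) + π(2)²(1)
= 68π cm³/s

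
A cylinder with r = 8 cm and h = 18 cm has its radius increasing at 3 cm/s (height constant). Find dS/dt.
204π cm²/s

S = 2πrh + 2πr² (lateral + bases)
dS/dt = (2πh + 4πr)·dr/dt = (2π·18 + 4π·8)·3
= 204π cm²/s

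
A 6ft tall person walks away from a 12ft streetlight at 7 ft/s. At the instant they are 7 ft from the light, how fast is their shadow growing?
7 ft/s

By similar triangles: 12/(x+s) = 6/s
Solving: s = 6x/6
ds/dt = 6/6 · dx/dt = 1 · 7 = 7 ft/s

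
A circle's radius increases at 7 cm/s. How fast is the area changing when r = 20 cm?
280π cm²/s

A = πr²
dA/dt = 2πr · dr/dt = 2π(20)(7) = 280π cm²/s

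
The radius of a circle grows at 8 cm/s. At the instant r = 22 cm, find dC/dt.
16π cm/s

C = 2πr
dC/dt = 2π · dr/dt = 2π · 8 = 16π cm/s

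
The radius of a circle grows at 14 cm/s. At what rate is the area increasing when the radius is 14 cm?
392π cm²/s

A = πr²
dA/dt = 2πr · dr/dt = 2π(14)(14) = 392π cm²/s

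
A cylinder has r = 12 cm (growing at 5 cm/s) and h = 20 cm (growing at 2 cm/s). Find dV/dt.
2688π cm³/s

V = πr²h
dV/dt = 2πrh·dr/dt + πr²·dh/dt
= 2π(12)(20)(5) + π(12)²(2)
= 2688π cm³/s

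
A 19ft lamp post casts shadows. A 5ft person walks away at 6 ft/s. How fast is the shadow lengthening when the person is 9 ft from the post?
15/7 ft/s

By similar triangles: 19/(x+s) = 5/s
Solving: s = 5x/14
ds/dt = 5/14 · dx/dt = 5/14 · 6 = 15/7 ft/s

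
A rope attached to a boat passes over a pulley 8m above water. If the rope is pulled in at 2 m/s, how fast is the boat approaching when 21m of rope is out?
42√377/377 ≈ 2.163 m/s

rope² = x² + 8²
x = √(21² - 8²) = √377
dx/dt = (rope/x) · d(rope)/dt = (21/√377) · (-2) = -42√377/377 m/s
The boat approaches at 42√377/377 ≈ 2.163 m/s.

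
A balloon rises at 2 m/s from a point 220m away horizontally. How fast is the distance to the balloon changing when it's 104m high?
52√3701/3701 ≈ 0.8548 m/s

z² = 220² + y²
z = √(220² + 104²) = 4√3701
dz/dt = y/z · dy/dt = 104/(4√3701) · 2 = 52√3701/3701 ≈ 0.8548 m/s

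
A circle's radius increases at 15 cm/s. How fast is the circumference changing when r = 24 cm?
30π cm/s

C = 2πr
dC/dt = 2π · dr/dt = 2π · 15 = 30π cm/s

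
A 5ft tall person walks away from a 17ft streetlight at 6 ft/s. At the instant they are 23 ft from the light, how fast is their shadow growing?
5/2 ft/s

By similar triangles: 17/(x+s) = 5/s
Solving: s = 5x/12
ds/dt = 5/12 · dx/dt = 5/12 · 6 = 5/2 ft/s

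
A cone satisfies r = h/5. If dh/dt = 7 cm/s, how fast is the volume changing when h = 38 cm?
10108π/25 cm³/s

V = (1/3)π(h/5)²h = πh³/75
dV/dt = πh²/25 · 7
At h = 38: dV/dt = 10108π/25 cm³/s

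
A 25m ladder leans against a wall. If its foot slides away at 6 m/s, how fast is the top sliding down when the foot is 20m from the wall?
8 m/s

x² + y² = 25²
2x·dx/dt + 2y·dy/dt = 0
dy/dt = -x/y · dx/dt = -20/15 · 6 = -8 m/s
The top is descending at 8 m/s.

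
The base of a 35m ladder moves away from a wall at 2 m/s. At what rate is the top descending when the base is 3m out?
3√19/76 ≈ 0.1721 m/s

x² + y² = 35²
2x·dx/dt + 2y·dy/dt = 0
dy/dt = -x/y · dx/dt = -3/(8√19) · 2 = -3√19/76 m/s
The top is descending at 3√19/76 ≈ 0.1721 m/s.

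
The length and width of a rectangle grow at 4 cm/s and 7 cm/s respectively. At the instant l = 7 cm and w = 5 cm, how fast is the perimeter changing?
22 cm/s

P = 2(l + w)
dP/dt = 2(dl/dt + dw/dt) = 2(4 + 7) = 22 cm/s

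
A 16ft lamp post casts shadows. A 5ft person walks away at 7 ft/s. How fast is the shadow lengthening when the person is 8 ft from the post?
35/11 ft/s

By similar triangles: 16/(x+s) = 5/s
Solving: s = 5x/11
ds/dt = 5/11 · dx/dt = 5/11 · 7 = 35/11 ft/s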